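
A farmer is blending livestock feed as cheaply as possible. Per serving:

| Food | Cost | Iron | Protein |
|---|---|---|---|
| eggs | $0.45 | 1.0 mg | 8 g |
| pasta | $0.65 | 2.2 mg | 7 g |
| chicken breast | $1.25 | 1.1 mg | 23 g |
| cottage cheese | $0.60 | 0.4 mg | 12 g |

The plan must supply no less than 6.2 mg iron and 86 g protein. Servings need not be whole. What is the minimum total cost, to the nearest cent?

$4.53

For a min-cost LP with two ≥-constraints, a basic feasible solution has at most two positive variables.
eggs only: max(6.2/1.0, 86/8) = 10.75 servings → $4.84.
pasta only: max(6.2/2.2, 86/7) = 12.29 servings → $7.99.
chicken breast only: max(6.2/1.1, 86/23) = 5.636 servings → $7.05.
cottage cheese only: max(6.2/0.4, 86/12) = 15.5 servings → $9.30.
eggs + pasta with both targets exact would need a negative amount; discard.
eggs + chicken breast with both tight: 3.38 servings and 2.563 servings → $4.73.
eggs + cottage cheese with both tight: 4.545 servings and 4.136 servings → $4.53.
pasta + chicken breast with both tight: 1.119 servings and 3.399 servings → $4.98.
pasta + cottage cheese with both tight: 1.695 servings and 6.178 servings → $4.81.
chicken breast + cottage cheese: intersection lies outside the first quadrant.
So the least-cost plan costs $4.53.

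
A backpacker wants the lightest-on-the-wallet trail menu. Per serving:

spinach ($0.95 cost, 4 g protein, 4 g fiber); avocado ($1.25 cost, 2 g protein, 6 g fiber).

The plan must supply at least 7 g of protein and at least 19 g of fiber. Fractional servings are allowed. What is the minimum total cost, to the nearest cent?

An LP optimum is at a vertex; with two nutrient constraints at most two foods are used. Check each candidate.
spinach only: max(7/4, 19/4) = 4.75 servings → $4.51.
avocado only: max(7/2, 19/6) = 3.5 servings → $4.38.
spinach + avocado with both tight: 0.25 servings and 3 servings → $3.99.
So the least-cost plan costs $3.99.

$3.99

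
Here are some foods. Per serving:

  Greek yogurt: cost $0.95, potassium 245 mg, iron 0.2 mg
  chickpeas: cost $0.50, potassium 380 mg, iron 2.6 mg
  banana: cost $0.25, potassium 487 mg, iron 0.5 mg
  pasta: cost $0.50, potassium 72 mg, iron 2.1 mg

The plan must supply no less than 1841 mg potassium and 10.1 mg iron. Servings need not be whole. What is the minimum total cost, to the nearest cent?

$2.08

Minimising a linear cost over {potassium ≥ 1841, iron ≥ 10.1, servings ≥ 0} — the optimum is at a vertex, using one or two foods.
Greek yogurt only: max(1841/245, 10.1/0.2) = 50.5 servings → $47.98.
chickpeas only: max(1841/380, 10.1/2.6) = 4.845 servings → $2.42.
banana only: max(1841/487, 10.1/0.5) = 20.2 servings → $5.05.
pasta only: max(1841/72, 10.1/2.1) = 25.57 servings → $12.78.
Greek yogurt + chickpeas with both tight: 1.691 servings and 3.755 servings → $3.48.
Greek yogurt + banana with both targets exact would need a negative amount; discard.
Greek yogurt + pasta with both tight: 6.277 servings and 4.212 servings → $8.07.
chickpeas + banana with both tight: 3.715 servings and 0.8814 servings → $2.08.
chickpeas + pasta with both targets exact would need a negative amount; discard.
banana + pasta with both tight: 3.181 servings and 4.052 servings → $2.82.
The minimum over all feasible corners is $2.08.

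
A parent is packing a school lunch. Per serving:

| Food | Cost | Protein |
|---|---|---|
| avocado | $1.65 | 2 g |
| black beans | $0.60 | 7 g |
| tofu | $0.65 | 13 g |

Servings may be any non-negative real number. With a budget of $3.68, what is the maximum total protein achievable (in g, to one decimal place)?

73.6 g

Protein per dollar: tofu 20, black beans 11.67, avocado 1.212.
With no serving limits, spend the whole cost allowance on tofu: $3.68 / $0.65 × 13 g = 73.6 g.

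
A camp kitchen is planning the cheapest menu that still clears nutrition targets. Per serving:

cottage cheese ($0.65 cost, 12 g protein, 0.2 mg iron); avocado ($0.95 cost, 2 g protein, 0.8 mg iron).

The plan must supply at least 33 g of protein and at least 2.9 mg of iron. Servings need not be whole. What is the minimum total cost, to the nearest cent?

The cheapest plan sits at a corner of the feasible region — with two constraints it uses at most two foods.
cottage cheese only: max(33/12, 2.9/0.2) = 14.5 servings → $9.43.
avocado only: max(33/2, 2.9/0.8) = 16.5 servings → $15.68.
cottage cheese + avocado with both tight: 2.239 servings and 3.065 servings → $4.37.
The minimum over all feasible corners is $4.37.

$4.37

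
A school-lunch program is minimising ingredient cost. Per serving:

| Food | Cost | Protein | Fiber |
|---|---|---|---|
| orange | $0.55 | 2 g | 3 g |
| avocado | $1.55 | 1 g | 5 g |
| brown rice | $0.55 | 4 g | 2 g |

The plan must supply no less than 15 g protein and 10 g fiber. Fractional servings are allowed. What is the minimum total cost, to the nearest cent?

Check every corner: each single food scaled to meet both minima, and each pair solved so both constraints bind.
orange only: max(15/2, 10/3) = 7.5 servings → $4.12.
avocado only: max(15/1, 10/5) = 15 servings → $23.25.
brown rice only: max(15/4, 10/2) = 5 servings → $2.75.
orange + avocado: the both-tight solution has a negative serving — not a feasible corner.
orange + brown rice with both tight: 1.25 servings and 3.125 servings → $2.41.
avocado + brown rice with both tight: 0.5556 servings and 3.611 servings → $2.85.
The minimum over all feasible corners is $2.41.

$2.41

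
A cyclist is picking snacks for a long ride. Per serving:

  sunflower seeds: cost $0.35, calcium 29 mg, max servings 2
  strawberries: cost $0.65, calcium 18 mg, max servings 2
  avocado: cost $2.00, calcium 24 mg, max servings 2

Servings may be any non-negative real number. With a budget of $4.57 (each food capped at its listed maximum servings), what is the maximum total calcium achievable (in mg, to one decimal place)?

124.8 mg

Calcium per dollar: sunflower seeds 82.86, strawberries 27.69, avocado 12.
Take 2 servings of sunflower seeds: spends $0.70, +58.0 mg calcium (running total 58.0 mg).
Take 2 servings of strawberries: spends $1.30, +36.0 mg calcium (running total 94.0 mg).
Take 1.285 servings of avocado: spends $2.57, +30.8 mg calcium (running total 124.8 mg).
Greedy by best ratio exhausts the cost allowance optimally: 124.8 mg.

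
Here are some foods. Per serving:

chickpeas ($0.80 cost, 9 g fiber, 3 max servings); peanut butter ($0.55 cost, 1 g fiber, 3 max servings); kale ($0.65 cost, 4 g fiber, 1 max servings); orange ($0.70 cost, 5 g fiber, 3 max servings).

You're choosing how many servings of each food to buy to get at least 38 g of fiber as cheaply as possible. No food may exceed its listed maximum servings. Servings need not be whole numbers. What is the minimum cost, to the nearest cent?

$3.94

Cost per g of fiber: chickpeas $0.0889, orange $0.1400, kale $0.1625, peanut butter $0.5500.
Take 3 servings of chickpeas: +27.0 g fiber for $2.40 (total $2.40, still need 11.0 g).
Take 2.2 servings of orange: +11.0 g fiber for $1.54 (total $3.94, still need 0.0 g).
Greedy by cheapest-per-g is optimal for a single linear constraint, so the minimum cost is $3.94.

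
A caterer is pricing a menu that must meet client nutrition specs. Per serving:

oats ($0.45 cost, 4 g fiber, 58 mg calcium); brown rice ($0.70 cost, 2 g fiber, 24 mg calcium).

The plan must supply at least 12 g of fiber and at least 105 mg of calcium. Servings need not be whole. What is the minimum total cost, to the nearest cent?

$1.35

oats only: max(12/4, 105/58) = 3 servings → $1.35.
brown rice only: max(12/2, 105/24) = 6 servings → $4.20.
oats + brown rice with both targets exact would need a negative amount; discard.
Cheapest feasible corner: $1.35.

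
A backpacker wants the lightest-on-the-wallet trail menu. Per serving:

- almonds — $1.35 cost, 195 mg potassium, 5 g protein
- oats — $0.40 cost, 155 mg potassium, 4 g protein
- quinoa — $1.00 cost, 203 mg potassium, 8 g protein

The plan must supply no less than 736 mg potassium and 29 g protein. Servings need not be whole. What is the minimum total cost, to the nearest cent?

$2.90

almonds only: max(736/195, 29/5) = 5.8 servings → $7.83.
oats only: max(736/155, 29/4) = 7.25 servings → $2.90.
quinoa only: max(736/203, 29/8) = 3.626 servings → $3.63.
almonds + oats: intersection lies outside the first quadrant.
almonds + quinoa with both tight: 0.001835 servings and 3.624 servings → $3.63.
oats + quinoa with both tight: 0.002336 servings and 3.624 servings → $3.62.
So the least-cost plan costs $2.90.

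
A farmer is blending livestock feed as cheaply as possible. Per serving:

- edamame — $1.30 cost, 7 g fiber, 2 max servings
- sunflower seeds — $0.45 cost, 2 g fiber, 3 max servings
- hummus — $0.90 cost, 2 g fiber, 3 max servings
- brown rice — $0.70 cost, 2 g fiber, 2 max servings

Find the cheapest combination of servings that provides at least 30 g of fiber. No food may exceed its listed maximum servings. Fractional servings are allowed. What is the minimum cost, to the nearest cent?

Cost per g of fiber: edamame $0.1857, sunflower seeds $0.2250, brown rice $0.3500, hummus $0.4500.
Take 2 servings of edamame: +14.0 g fiber for $2.60 (total $2.60, still need 16.0 g).
Take 3 servings of sunflower seeds: +6.0 g fiber for $1.35 (total $3.95, still need 10.0 g).
Take 2 servings of brown rice: +4.0 g fiber for $1.40 (total $5.35, still need 6.0 g).
Take 3 servings of hummus: +6.0 g fiber for $2.70 (total $8.05, still need 0.0 g).
Greedy by cheapest-per-g is optimal for a single linear constraint, so the minimum cost is $8.05.

$8.05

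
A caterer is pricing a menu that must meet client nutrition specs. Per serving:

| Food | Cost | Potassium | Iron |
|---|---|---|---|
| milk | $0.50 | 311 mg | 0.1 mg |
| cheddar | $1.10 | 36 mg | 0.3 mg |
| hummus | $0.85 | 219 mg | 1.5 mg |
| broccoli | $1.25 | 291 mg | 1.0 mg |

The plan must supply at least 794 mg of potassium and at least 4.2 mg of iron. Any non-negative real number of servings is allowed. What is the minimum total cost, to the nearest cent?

Compare the cost at each extreme point of the feasible region.
milk only: max(794/311, 4.2/0.1) = 42 servings → $21.00.
cheddar only: max(794/36, 4.2/0.3) = 22.06 servings → $24.26.
hummus only: max(794/219, 4.2/1.5) = 3.626 servings → $3.08.
broccoli only: max(794/291, 4.2/1.0) = 4.2 servings → $5.25.
milk + cheddar with both tight: 0.9699 servings and 13.68 servings → $15.53.
milk + hummus with both tight: 0.61 servings and 2.759 servings → $2.65.
milk + broccoli: intersection lies outside the first quadrant.
cheddar + hummus with both targets exact would need a negative amount; discard.
cheddar + broccoli with both tight: 8.347 servings and 1.696 servings → $11.30.
hummus + broccoli with both tight: 1.969 servings and 1.247 servings → $3.23.
Cheapest feasible corner: $2.65.

$2.65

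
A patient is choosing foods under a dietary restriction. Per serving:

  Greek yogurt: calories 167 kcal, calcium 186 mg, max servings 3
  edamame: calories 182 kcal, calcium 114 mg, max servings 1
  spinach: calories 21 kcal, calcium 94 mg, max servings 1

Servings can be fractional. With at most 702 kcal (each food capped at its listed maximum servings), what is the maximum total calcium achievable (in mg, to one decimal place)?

Calcium per kcal: spinach 4.476, Greek yogurt 1.114, edamame 0.6264.
Take 1 serving of spinach: uses 21 kcal, +94.0 mg calcium (running total 94.0 mg).
Take 3 servings of Greek yogurt: uses 501 kcal, +558.0 mg calcium (running total 652.0 mg).
Take 0.989 servings of edamame: uses 180 kcal, +112.7 mg calcium (running total 764.7 mg).
Filling greedily by calcium-per-kcal is optimal for one linear limit, giving 764.7 mg.

764.7 mg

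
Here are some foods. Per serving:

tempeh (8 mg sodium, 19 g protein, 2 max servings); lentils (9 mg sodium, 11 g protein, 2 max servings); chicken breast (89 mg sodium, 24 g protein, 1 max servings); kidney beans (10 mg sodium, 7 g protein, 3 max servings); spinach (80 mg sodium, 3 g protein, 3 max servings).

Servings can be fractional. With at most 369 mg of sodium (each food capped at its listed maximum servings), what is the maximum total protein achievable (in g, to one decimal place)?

Protein per mg sodium: tempeh 2.375, lentils 1.222, kidney beans 0.7, chicken breast 0.2697, spinach 0.0375.
Take 2 servings of tempeh: uses 16 mg sodium, +38.0 g protein (running total 38.0 g).
Take 2 servings of lentils: uses 18 mg sodium, +22.0 g protein (running total 60.0 g).
Take 3 servings of kidney beans: uses 30 mg sodium, +21.0 g protein (running total 81.0 g).
Take 1 serving of chicken breast: uses 89 mg sodium, +24.0 g protein (running total 105.0 g).
Take 2.7 servings of spinach: uses 216 mg sodium, +8.1 g protein (running total 113.1 g).
Filling greedily by protein-per-mg sodium is optimal for one linear limit, giving 113.1 g.

113.1 g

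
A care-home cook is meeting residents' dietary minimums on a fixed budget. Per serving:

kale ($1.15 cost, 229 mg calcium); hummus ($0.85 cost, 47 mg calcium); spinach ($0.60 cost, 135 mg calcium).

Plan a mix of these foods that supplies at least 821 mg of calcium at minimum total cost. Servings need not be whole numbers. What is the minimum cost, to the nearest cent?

$3.65

Cost per mg of calcium: spinach $0.0044, kale $0.0050, hummus $0.0181.
With no serving limits, use only spinach: 821 mg / 135 mg = 6.081 servings × $0.60 = $3.65.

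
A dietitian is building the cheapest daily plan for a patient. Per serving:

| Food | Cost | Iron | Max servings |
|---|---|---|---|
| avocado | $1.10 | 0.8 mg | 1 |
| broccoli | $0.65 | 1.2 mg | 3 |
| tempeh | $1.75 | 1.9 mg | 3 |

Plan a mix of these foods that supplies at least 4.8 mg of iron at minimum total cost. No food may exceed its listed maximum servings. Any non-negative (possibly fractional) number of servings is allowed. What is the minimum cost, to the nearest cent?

Cost per mg of iron: broccoli $0.5417, tempeh $0.9211, avocado $1.3750.
Take 3 servings of broccoli: +3.6 mg iron for $1.95 (total $1.95, still need 1.2 mg).
Take 0.6316 servings of tempeh: +1.2 mg iron for $1.11 (total $3.06, still need 0.0 mg).
Filling from the cheapest source first is optimal under one linear minimum: $3.06.

$3.06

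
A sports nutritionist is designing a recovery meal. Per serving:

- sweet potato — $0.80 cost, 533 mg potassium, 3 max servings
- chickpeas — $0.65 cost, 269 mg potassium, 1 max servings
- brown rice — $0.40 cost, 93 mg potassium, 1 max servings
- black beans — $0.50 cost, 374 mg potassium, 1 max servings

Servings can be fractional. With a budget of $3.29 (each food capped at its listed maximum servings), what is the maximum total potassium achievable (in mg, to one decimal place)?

Potassium per dollar: black beans 748, sweet potato 666.2, chickpeas 413.8, brown rice 232.5.
Take 1 serving of black beans: spends $0.50, +374.0 mg potassium (running total 374.0 mg).
Take 3 servings of sweet potato: spends $2.40, +1599.0 mg potassium (running total 1973.0 mg).
Take 0.6 servings of chickpeas: spends $0.39, +161.4 mg potassium (running total 2134.4 mg).
Greedy by best ratio exhausts the cost allowance optimally: 2134.4 mg.

2134.4 mg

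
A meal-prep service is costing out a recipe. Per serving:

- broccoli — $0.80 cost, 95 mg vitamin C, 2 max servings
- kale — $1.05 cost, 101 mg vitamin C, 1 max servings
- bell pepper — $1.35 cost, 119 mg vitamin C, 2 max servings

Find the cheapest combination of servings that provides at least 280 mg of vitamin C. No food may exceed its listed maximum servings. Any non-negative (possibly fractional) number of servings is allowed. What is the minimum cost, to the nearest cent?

$2.54

Cost per mg of vitamin C: broccoli $0.0084, kale $0.0104, bell pepper $0.0113.
Take 2 servings of broccoli: +190.0 mg vitamin C for $1.60 (total $1.60, still need 90.0 mg).
Take 0.8911 servings of kale: +90.0 mg vitamin C for $0.94 (total $2.54, still need 0.0 mg).
Greedy by cheapest-per-mg is optimal for a single linear constraint, so the minimum cost is $2.54.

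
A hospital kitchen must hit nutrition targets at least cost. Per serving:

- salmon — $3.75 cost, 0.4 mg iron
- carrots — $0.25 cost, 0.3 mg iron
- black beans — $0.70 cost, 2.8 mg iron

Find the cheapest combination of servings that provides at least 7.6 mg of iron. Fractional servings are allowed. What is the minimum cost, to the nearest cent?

Cost per mg of iron: black beans $0.2500, carrots $0.8333, salmon $9.3750.
With no serving limits, use only black beans: 7.6 mg / 2.8 mg = 2.714 servings × $0.70 = $1.90.

$1.90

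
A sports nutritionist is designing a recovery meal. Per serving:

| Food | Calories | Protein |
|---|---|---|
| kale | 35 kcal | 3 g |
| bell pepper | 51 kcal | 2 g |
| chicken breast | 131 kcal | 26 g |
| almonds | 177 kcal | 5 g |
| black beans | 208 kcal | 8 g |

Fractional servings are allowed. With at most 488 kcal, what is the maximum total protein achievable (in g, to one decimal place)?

96.9 g

Protein per kcal: chicken breast 0.1985, kale 0.08571, bell pepper 0.03922, black beans 0.03846, almonds 0.02825.
With no serving limits, spend the whole calories allowance on chicken breast: 488 kcal / 131 kcal × 26 g = 96.9 g.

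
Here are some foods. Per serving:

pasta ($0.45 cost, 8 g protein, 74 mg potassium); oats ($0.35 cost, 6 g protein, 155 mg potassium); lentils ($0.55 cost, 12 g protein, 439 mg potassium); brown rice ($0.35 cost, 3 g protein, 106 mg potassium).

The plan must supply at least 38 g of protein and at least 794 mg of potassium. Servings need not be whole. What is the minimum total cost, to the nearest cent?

The cheapest plan sits at a corner of the feasible region — with two constraints it uses at most two foods.
pasta only: max(38/8, 794/74) = 10.73 servings → $4.83.
oats only: max(38/6, 794/155) = 6.333 servings → $2.22.
lentils only: max(38/12, 794/439) = 3.167 servings → $1.74.
brown rice only: max(38/3, 794/106) = 12.67 servings → $4.43.
pasta + oats with both tight: 1.415 servings and 4.447 servings → $2.19.
pasta + lentils with both tight: 2.726 servings and 1.349 servings → $1.97.
pasta + brown rice with both tight: 2.629 servings and 5.655 servings → $3.16.
oats + lentils: the both-tight solution has a negative serving — not a feasible corner.
oats + brown rice: intersection lies outside the first quadrant.
lentils + brown rice with both targets exact would need a negative amount; discard.
So the least-cost plan costs $1.74.

$1.74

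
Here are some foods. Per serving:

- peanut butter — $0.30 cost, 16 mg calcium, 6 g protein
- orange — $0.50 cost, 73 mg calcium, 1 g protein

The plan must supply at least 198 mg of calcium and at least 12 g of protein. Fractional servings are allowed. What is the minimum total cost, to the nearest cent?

peanut butter only: max(198/16, 12/6) = 12.38 servings → $3.71.
orange only: max(198/73, 12/1) = 12 servings → $6.00.
peanut butter + orange with both tight: 1.607 servings and 2.36 servings → $1.66.
So the least-cost plan costs $1.66.

$1.66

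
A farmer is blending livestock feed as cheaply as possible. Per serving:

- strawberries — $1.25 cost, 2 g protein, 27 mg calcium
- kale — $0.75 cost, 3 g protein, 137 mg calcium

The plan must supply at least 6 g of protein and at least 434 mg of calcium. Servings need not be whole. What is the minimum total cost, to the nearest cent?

$2.38

A basic optimal solution has at most two foods positive. Try each food alone and each pair with both targets met exactly.
strawberries only: max(6/2, 434/27) = 16.07 servings → $20.09.
kale only: max(6/3, 434/137) = 3.168 servings → $2.38.
strawberries + kale with both targets exact would need a negative amount; discard.
The minimum over all feasible corners is $2.38.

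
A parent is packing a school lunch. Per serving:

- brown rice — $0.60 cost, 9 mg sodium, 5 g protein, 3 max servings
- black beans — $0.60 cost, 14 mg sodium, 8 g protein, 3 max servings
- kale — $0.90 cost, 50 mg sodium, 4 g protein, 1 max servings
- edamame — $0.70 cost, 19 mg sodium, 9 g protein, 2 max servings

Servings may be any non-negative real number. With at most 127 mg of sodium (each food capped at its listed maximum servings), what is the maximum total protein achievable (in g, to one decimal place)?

Protein per mg sodium: black beans 0.5714, brown rice 0.5556, edamame 0.4737, kale 0.08.
Take 3 servings of black beans: uses 42 mg sodium, +24.0 g protein (running total 24.0 g).
Take 3 servings of brown rice: uses 27 mg sodium, +15.0 g protein (running total 39.0 g).
Take 2 servings of edamame: uses 38 mg sodium, +18.0 g protein (running total 57.0 g).
Take 0.4 servings of kale: uses 20 mg sodium, +1.6 g protein (running total 58.6 g).
Greedy by best ratio exhausts the sodium allowance optimally: 58.6 g.

58.6 g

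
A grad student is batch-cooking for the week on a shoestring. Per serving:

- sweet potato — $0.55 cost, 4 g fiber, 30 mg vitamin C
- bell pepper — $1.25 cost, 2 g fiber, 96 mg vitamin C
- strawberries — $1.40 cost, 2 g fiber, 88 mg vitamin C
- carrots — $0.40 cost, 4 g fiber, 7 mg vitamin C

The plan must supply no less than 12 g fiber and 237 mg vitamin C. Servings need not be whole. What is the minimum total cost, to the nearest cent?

$3.42

Minimising a linear cost over {fiber ≥ 12, vitamin C ≥ 237, servings ≥ 0} — the optimum is at a vertex, using one or two foods.
sweet potato only: max(12/4, 237/30) = 7.9 servings → $4.34.
bell pepper only: max(12/2, 237/96) = 6 servings → $7.50.
strawberries only: max(12/2, 237/88) = 6 servings → $8.40.
carrots only: max(12/4, 237/7) = 33.86 servings → $13.54.
sweet potato + bell pepper with both tight: 2.093 servings and 1.815 servings → $3.42.
sweet potato + strawberries with both tight: 1.993 servings and 2.014 servings → $3.92.
sweet potato + carrots with both targets exact would need a negative amount; discard.
bell pepper + strawberries with both targets exact would need a negative amount; discard.
bell pepper + carrots with both tight: 2.335 servings and 1.832 servings → $3.65.
strawberries + carrots with both tight: 2.556 servings and 1.722 servings → $4.27.
The minimum over all feasible corners is $3.42.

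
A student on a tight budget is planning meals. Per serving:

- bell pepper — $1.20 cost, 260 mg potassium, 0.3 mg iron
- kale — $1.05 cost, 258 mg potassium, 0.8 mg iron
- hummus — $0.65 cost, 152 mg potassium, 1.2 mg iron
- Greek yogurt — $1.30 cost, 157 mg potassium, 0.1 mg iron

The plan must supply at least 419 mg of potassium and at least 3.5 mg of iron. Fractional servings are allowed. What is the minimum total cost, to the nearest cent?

$1.90

bell pepper only: max(419/260, 3.5/0.3) = 11.67 servings → $14.00.
kale only: max(419/258, 3.5/0.8) = 4.375 servings → $4.59.
hummus only: max(419/152, 3.5/1.2) = 2.917 servings → $1.90.
Greek yogurt only: max(419/157, 3.5/0.1) = 35 servings → $45.50.
bell pepper + kale with both targets exact would need a negative amount; discard.
bell pepper + hummus: intersection lies outside the first quadrant.
bell pepper + Greek yogurt: intersection lies outside the first quadrant.
kale + hummus: the both-tight solution has a negative serving — not a feasible corner.
kale + Greek yogurt: the both-tight solution has a negative serving — not a feasible corner.
hummus + Greek yogurt with both targets exact would need a negative amount; discard.
Cheapest feasible corner: $1.90.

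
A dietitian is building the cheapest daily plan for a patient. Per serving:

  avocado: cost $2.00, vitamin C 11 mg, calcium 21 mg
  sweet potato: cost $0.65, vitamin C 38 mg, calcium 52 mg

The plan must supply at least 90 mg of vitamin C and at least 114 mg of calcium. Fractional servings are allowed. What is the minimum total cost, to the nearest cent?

Two binding constraints pin down two serving amounts, so the optimal mix uses at most two foods. The candidates are each food alone (scaled to the tighter of vitamin C/calcium) and each pair with both constraints tight.
avocado only: max(90/11, 114/21) = 8.182 servings → $16.36.
sweet potato only: max(90/38, 114/52) = 2.368 servings → $1.54.
avocado + sweet potato: intersection lies outside the first quadrant.
Cheapest feasible corner: $1.54.

$1.54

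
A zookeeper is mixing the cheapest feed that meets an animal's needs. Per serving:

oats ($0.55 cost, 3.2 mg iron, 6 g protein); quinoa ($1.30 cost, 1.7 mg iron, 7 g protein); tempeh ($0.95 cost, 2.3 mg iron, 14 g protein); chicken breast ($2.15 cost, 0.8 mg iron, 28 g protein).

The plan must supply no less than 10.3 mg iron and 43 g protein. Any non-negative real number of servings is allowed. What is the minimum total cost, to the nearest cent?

At the optimum either one food covers both requirements or two foods hit both targets exactly; no other combination can be cheaper.
oats only: max(10.3/3.2, 43/6) = 7.167 servings → $3.94.
quinoa only: max(10.3/1.7, 43/7) = 6.143 servings → $7.99.
tempeh only: max(10.3/2.3, 43/14) = 4.478 servings → $4.25.
chicken breast only: max(10.3/0.8, 43/28) = 12.88 servings → $27.68.
oats + quinoa with both targets exact would need a negative amount; discard.
oats + tempeh with both tight: 1.461 servings and 2.445 servings → $3.13.
oats + chicken breast with both tight: 2.995 servings and 0.8939 servings → $3.57.
quinoa + tempeh with both tight: 5.883 servings and 0.1299 servings → $7.77.
quinoa + chicken breast with both tight: 6.048 servings and 0.02381 servings → $7.91.
tempeh + chicken breast with both targets exact would need a negative amount; discard.
Cheapest feasible corner: $3.13.

$3.13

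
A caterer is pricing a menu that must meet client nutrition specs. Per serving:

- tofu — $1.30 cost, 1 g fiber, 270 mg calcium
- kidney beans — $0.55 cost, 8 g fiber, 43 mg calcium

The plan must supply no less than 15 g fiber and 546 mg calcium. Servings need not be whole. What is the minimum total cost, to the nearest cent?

At the optimum either one food covers both requirements or two foods hit both targets exactly; no other combination can be cheaper.
tofu only: max(15/1, 546/270) = 15 servings → $19.50.
kidney beans only: max(15/8, 546/43) = 12.7 servings → $6.98.
tofu + kidney beans with both tight: 1.759 servings and 1.655 servings → $3.20.
Cheapest feasible corner: $3.20.

$3.20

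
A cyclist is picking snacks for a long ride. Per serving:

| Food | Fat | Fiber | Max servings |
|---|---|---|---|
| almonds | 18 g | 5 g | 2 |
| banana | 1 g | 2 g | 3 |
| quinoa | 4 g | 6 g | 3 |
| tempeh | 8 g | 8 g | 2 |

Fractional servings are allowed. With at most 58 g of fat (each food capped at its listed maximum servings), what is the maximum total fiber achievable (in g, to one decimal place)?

Fiber per g fat: banana 2, quinoa 1.5, tempeh 1, almonds 0.2778.
Take 3 servings of banana: uses 3 g fat, +6.0 g fiber (running total 6.0 g).
Take 3 servings of quinoa: uses 12 g fat, +18.0 g fiber (running total 24.0 g).
Take 2 servings of tempeh: uses 16 g fat, +16.0 g fiber (running total 40.0 g).
Take 1.5 servings of almonds: uses 27 g fat, +7.5 g fiber (running total 47.5 g).
Greedy by best ratio exhausts the fat allowance optimally: 47.5 g.

47.5 g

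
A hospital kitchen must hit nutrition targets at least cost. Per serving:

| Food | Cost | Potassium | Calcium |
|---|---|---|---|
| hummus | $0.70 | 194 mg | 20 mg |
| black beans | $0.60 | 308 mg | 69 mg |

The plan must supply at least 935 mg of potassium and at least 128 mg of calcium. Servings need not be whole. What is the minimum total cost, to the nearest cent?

hummus only: max(935/194, 128/20) = 6.4 servings → $4.48.
black beans only: max(935/308, 128/69) = 3.036 servings → $1.82.
hummus + black beans with both tight: 3.472 servings and 0.8486 servings → $2.94.
Cheapest feasible corner: $1.82.

$1.82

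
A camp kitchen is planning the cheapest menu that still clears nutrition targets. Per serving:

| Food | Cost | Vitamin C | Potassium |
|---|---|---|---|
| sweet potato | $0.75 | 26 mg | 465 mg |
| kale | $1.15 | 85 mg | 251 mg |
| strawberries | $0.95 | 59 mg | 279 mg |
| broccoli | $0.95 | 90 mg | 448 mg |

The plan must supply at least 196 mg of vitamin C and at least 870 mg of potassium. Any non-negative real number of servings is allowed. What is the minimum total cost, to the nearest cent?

Two binding constraints pin down two serving amounts, so the optimal mix uses at most two foods. The candidates are each food alone (scaled to the tighter of vitamin C/potassium) and each pair with both constraints tight.
sweet potato only: max(196/26, 870/465) = 7.538 servings → $5.65.
kale only: max(196/85, 870/251) = 3.466 servings → $3.99.
strawberries only: max(196/59, 870/279) = 3.322 servings → $3.16.
broccoli only: max(196/90, 870/448) = 2.178 servings → $2.07.
sweet potato + kale with both tight: 0.7501 servings and 2.076 servings → $2.95.
sweet potato + strawberries: intersection lies outside the first quadrant.
sweet potato + broccoli: intersection lies outside the first quadrant.
kale + strawberries with both tight: 0.3766 servings and 2.779 servings → $3.07.
kale + broccoli with both tight: 0.6138 servings and 1.598 servings → $2.22.
strawberries + broccoli with both targets exact would need a negative amount; discard.
So the least-cost plan costs $2.07.

$2.07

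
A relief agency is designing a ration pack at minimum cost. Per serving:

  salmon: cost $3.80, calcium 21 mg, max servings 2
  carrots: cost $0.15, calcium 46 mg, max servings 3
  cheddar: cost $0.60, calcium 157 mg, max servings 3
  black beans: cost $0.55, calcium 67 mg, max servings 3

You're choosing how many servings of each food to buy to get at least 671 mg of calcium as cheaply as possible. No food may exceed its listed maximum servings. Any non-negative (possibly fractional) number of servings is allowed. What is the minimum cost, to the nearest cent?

$2.76

Cost per mg of calcium: carrots $0.0033, cheddar $0.0038, black beans $0.0082, salmon $0.1810.
Take 3 servings of carrots: +138.0 mg calcium for $0.45 (total $0.45, still need 533.0 mg).
Take 3 servings of cheddar: +471.0 mg calcium for $1.80 (total $2.25, still need 62.0 mg).
Take 0.9254 servings of black beans: +62.0 mg calcium for $0.51 (total $2.76, still need 0.0 mg).
Filling from the cheapest source first is optimal under one linear minimum: $2.76.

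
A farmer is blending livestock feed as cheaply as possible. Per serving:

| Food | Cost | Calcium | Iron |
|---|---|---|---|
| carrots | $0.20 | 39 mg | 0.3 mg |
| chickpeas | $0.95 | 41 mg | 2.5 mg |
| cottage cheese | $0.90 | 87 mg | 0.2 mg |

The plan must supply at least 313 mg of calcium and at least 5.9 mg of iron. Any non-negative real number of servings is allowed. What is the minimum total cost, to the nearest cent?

carrots only: max(313/39, 5.9/0.3) = 19.67 servings → $3.93.
chickpeas only: max(313/41, 5.9/2.5) = 7.634 servings → $7.25.
cottage cheese only: max(313/87, 5.9/0.2) = 29.5 servings → $26.55.
carrots + chickpeas with both tight: 6.345 servings and 1.599 servings → $2.79.
carrots + cottage cheese with both targets exact would need a negative amount; discard.
chickpeas + cottage cheese with both tight: 2.153 servings and 2.583 servings → $4.37.
The minimum over all feasible corners is $2.79.

$2.79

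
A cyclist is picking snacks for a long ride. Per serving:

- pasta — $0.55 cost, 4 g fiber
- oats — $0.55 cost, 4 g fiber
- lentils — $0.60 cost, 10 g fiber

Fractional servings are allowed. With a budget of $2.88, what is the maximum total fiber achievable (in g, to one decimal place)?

48.0 g

Fiber per dollar: lentils 16.67, pasta 7.273, oats 7.273.
With no serving limits, spend the whole cost allowance on lentils: $2.88 / $0.60 × 10 g = 48.0 g.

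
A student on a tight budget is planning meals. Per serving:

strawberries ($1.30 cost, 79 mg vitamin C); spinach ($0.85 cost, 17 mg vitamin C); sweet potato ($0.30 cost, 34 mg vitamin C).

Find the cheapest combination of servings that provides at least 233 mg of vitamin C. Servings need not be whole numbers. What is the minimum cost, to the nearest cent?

Cost per mg of vitamin C: sweet potato $0.0088, strawberries $0.0165, spinach $0.0500.
With no serving limits, use only sweet potato: 233 mg / 34 mg = 6.853 servings × $0.30 = $2.06.

$2.06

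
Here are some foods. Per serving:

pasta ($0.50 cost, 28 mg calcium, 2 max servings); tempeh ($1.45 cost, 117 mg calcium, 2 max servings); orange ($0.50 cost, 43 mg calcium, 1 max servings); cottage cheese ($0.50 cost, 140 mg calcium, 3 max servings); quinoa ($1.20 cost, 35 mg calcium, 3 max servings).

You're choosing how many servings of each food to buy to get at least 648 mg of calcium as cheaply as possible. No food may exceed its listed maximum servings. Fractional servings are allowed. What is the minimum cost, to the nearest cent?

Cost per mg of calcium: cottage cheese $0.0036, orange $0.0116, tempeh $0.0124, pasta $0.0179, quinoa $0.0343.
Take 3 servings of cottage cheese: +420.0 mg calcium for $1.50 (total $1.50, still need 228.0 mg).
Take 1 serving of orange: +43.0 mg calcium for $0.50 (total $2.00, still need 185.0 mg).
Take 1.581 servings of tempeh: +185.0 mg calcium for $2.29 (total $4.29, still need 0.0 mg).
Filling from the cheapest source first is optimal under one linear minimum: $4.29.

$4.29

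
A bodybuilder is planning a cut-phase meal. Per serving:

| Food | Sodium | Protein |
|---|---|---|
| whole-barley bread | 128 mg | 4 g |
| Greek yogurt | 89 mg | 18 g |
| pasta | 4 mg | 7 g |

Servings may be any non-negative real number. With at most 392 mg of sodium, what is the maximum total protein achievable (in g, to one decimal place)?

Protein per mg sodium: pasta 1.75, Greek yogurt 0.2022, whole-barley bread 0.03125.
With no serving limits, spend the whole sodium allowance on pasta: 392 mg / 4 mg × 7 g = 686.0 g.

686.0 g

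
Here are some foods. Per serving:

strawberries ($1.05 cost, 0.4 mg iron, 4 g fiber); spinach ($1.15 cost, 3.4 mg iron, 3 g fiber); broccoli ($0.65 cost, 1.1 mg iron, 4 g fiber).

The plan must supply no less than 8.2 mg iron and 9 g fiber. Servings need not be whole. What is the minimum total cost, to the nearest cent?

$2.94

Check every corner: each single food scaled to meet both minima, and each pair solved so both constraints bind.
strawberries only: max(8.2/0.4, 9/4) = 20.5 servings → $21.52.
spinach only: max(8.2/3.4, 9/3) = 3 servings → $3.45.
broccoli only: max(8.2/1.1, 9/4) = 7.455 servings → $4.85.
strawberries + spinach with both tight: 0.4839 servings and 2.355 servings → $3.22.
strawberries + broccoli: intersection lies outside the first quadrant.
spinach + broccoli with both tight: 2.223 servings and 0.5825 servings → $2.94.
Cheapest feasible corner: $2.94.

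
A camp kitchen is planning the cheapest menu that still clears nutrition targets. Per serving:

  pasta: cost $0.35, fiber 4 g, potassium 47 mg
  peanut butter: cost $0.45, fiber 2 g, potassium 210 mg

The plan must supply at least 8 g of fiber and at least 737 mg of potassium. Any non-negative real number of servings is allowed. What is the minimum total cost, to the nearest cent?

$1.65

Two binding constraints pin down two serving amounts, so the optimal mix uses at most two foods. The candidates are each food alone (scaled to the tighter of fiber/potassium) and each pair with both constraints tight.
pasta only: max(8/4, 737/47) = 15.68 servings → $5.49.
peanut butter only: max(8/2, 737/210) = 4 servings → $1.80.
pasta + peanut butter with both tight: 0.2761 servings and 3.448 servings → $1.65.
So the least-cost plan costs $1.65.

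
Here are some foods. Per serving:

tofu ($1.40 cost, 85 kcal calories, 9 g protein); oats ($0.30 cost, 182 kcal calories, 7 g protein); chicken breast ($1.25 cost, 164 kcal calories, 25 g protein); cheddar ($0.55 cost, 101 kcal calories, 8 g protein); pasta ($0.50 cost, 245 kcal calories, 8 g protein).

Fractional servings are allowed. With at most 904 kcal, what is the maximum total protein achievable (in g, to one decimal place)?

Protein per kcal: chicken breast 0.1524, tofu 0.1059, cheddar 0.07921, oats 0.03846, pasta 0.03265.
With no serving limits, spend the whole calories allowance on chicken breast: 904 kcal / 164 kcal × 25 g = 137.8 g.

137.8 g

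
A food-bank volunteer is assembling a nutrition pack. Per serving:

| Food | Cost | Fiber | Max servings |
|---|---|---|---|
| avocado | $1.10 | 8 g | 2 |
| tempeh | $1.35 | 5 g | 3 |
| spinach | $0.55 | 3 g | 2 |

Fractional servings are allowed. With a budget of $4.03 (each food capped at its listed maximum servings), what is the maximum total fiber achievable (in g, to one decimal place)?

24.7 g

Fiber per dollar: avocado 7.273, spinach 5.455, tempeh 3.704.
Take 2 servings of avocado: spends $2.20, +16.0 g fiber (running total 16.0 g).
Take 2 servings of spinach: spends $1.10, +6.0 g fiber (running total 22.0 g).
Take 0.5407 servings of tempeh: spends $0.73, +2.7 g fiber (running total 24.7 g).
Greedy by best ratio exhausts the cost allowance optimally: 24.7 g.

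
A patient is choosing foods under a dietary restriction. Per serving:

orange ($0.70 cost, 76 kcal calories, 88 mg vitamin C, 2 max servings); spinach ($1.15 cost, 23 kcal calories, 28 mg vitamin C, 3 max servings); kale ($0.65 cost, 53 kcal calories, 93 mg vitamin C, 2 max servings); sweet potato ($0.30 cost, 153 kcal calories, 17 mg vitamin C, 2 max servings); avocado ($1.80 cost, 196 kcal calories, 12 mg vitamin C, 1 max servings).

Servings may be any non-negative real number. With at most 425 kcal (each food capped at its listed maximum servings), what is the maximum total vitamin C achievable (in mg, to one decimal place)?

Vitamin C per kcal: kale 1.755, spinach 1.217, orange 1.158, sweet potato 0.1111, avocado 0.06122.
Take 2 servings of kale: uses 106 kcal, +186.0 mg vitamin C (running total 186.0 mg).
Take 3 servings of spinach: uses 69 kcal, +84.0 mg vitamin C (running total 270.0 mg).
Take 2 servings of orange: uses 152 kcal, +176.0 mg vitamin C (running total 446.0 mg).
Take 0.6405 servings of sweet potato: uses 98 kcal, +10.9 mg vitamin C (running total 456.9 mg).
Greedy by best ratio exhausts the calories allowance optimally: 456.9 mg.

456.9 mg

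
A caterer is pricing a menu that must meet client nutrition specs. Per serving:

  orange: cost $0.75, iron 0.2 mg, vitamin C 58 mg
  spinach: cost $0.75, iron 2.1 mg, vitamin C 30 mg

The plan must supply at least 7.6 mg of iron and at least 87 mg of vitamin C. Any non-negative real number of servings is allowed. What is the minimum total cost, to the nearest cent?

With two linear requirements the optimum uses one or two foods; enumerate the corners.
orange only: max(7.6/0.2, 87/58) = 38 servings → $28.50.
spinach only: max(7.6/2.1, 87/30) = 3.619 servings → $2.71.
orange + spinach: the both-tight solution has a negative serving — not a feasible corner.
Cheapest feasible corner: $2.71.

$2.71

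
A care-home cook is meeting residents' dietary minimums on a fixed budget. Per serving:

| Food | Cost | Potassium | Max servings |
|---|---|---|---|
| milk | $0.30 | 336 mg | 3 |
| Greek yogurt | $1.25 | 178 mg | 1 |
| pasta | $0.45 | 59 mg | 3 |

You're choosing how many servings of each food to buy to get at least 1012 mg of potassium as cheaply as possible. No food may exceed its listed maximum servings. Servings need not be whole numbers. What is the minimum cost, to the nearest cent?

$0.93

Cost per mg of potassium: milk $0.0009, Greek yogurt $0.0070, pasta $0.0076.
Take 3 servings of milk: +1008.0 mg potassium for $0.90 (total $0.90, still need 4.0 mg).
Take 0.02247 servings of Greek yogurt: +4.0 mg potassium for $0.03 (total $0.93, still need 0.0 mg).
Filling from the cheapest source first is optimal under one linear minimum: $0.93.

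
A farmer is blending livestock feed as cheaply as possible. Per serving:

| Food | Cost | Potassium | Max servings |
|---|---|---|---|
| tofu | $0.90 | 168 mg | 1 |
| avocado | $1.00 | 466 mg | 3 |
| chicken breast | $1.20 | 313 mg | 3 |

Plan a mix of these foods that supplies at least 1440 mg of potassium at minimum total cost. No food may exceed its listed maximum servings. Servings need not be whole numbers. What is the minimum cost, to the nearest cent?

$3.16

Cost per mg of potassium: avocado $0.0021, chicken breast $0.0038, tofu $0.0054.
Take 3 servings of avocado: +1398.0 mg potassium for $3.00 (total $3.00, still need 42.0 mg).
Take 0.1342 servings of chicken breast: +42.0 mg potassium for $0.16 (total $3.16, still need 0.0 mg).
Filling from the cheapest source first is optimal under one linear minimum: $3.16.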